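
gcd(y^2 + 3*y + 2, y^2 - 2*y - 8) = y + 2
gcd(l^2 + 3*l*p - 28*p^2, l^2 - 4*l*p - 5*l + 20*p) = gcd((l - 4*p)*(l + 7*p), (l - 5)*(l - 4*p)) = -l + 4*p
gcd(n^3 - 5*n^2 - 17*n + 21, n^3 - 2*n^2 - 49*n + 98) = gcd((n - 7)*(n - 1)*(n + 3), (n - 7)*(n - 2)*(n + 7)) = n - 7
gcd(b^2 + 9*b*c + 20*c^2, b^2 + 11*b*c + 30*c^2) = b + 5*c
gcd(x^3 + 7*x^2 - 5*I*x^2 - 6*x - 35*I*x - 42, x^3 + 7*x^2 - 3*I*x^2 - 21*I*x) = x^2 + x*(7 - 3*I) - 21*I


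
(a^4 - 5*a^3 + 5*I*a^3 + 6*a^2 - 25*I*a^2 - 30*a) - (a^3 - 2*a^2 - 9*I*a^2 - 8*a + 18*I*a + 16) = a^4 - 6*a^3 + 5*I*a^3 + 8*a^2 - 16*I*a^2 - 22*a - 18*I*a - 16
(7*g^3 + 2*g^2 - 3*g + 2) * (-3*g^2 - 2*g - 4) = -21*g^5 - 20*g^4 - 23*g^3 - 8*g^2 + 8*g - 8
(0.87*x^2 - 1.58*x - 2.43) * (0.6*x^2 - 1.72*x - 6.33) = 0.522*x^4 - 2.4444*x^3 - 4.2475*x^2 + 14.181*x + 15.3819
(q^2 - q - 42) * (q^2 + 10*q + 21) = q^4 + 9*q^3 - 31*q^2 - 441*q - 882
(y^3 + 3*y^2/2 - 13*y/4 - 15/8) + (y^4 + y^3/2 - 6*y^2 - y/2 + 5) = y^4 + 3*y^3/2 - 9*y^2/2 - 15*y/4 + 25/8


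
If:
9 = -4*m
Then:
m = -9/4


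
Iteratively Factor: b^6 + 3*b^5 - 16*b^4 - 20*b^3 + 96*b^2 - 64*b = (b + 4)*(b^5 - b^4 - 12*b^3 + 28*b^2 - 16*b) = b*(b + 4)*(b^4 - b^3 - 12*b^2 + 28*b - 16) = b*(b + 4)^2*(b^3 - 5*b^2 + 8*b - 4) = b*(b - 1)*(b + 4)^2*(b^2 - 4*b + 4) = b*(b - 2)*(b - 1)*(b + 4)^2*(b - 2)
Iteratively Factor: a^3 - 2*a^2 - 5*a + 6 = (a + 2)*(a^2 - 4*a + 3) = (a - 3)*(a + 2)*(a - 1)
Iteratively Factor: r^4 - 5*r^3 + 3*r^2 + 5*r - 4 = (r - 1)*(r^3 - 4*r^2 - r + 4) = (r - 1)*(r + 1)*(r^2 - 5*r + 4) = (r - 4)*(r - 1)*(r + 1)*(r - 1)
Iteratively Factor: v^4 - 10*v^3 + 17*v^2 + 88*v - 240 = (v - 5)*(v^3 - 5*v^2 - 8*v + 48) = (v - 5)*(v - 4)*(v^2 - v - 12) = (v - 5)*(v - 4)*(v + 3)*(v - 4)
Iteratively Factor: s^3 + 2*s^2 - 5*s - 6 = (s - 2)*(s^2 + 4*s + 3) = (s - 2)*(s + 3)*(s + 1)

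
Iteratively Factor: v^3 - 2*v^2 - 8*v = (v)*(v^2 - 2*v - 8) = v*(v + 2)*(v - 4)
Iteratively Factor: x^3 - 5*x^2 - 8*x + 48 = (x + 3)*(x^2 - 8*x + 16) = (x - 4)*(x + 3)*(x - 4)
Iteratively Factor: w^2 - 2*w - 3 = (w - 3)*(w + 1)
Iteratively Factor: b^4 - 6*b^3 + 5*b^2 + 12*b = (b)*(b^3 - 6*b^2 + 5*b + 12) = b*(b + 1)*(b^2 - 7*b + 12) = b*(b - 3)*(b + 1)*(b - 4)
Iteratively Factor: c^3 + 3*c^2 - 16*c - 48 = (c - 4)*(c^2 + 7*c + 12) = (c - 4)*(c + 4)*(c + 3)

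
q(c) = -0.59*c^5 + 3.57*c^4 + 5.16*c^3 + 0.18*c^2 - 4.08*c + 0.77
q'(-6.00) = -6356.64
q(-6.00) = 8131.73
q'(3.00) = 282.93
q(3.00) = 275.27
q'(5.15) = 283.70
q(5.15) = 1063.22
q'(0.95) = 20.07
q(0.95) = 3.93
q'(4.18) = 410.24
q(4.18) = 700.69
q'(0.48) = 1.08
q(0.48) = -0.40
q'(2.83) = 255.36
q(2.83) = 229.51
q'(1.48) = 62.50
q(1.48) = 24.79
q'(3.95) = 400.80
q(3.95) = 607.21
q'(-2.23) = -159.21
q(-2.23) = 74.36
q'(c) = -2.95*c^4 + 14.28*c^3 + 15.48*c^2 + 0.36*c - 4.08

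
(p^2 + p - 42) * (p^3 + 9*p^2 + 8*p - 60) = p^5 + 10*p^4 - 25*p^3 - 430*p^2 - 396*p + 2520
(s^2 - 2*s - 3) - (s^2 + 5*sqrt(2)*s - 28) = -5*sqrt(2)*s - 2*s + 25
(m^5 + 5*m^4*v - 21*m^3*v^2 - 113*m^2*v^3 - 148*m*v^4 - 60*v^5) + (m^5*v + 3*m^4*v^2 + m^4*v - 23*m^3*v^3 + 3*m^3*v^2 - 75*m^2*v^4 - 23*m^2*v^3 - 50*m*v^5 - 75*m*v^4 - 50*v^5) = m^5*v + m^5 + 3*m^4*v^2 + 6*m^4*v - 23*m^3*v^3 - 18*m^3*v^2 - 75*m^2*v^4 - 136*m^2*v^3 - 50*m*v^5 - 223*m*v^4 - 110*v^5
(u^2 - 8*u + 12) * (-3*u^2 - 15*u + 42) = -3*u^4 + 9*u^3 + 126*u^2 - 516*u + 504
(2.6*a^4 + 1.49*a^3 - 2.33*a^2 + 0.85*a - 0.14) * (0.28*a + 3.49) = 0.728*a^5 + 9.4912*a^4 + 4.5477*a^3 - 7.8937*a^2 + 2.9273*a - 0.4886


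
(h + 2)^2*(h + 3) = h^3 + 7*h^2 + 16*h + 12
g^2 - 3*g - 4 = (g - 4)*(g + 1)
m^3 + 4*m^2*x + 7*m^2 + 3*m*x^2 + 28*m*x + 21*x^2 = (m + 7)*(m + x)*(m + 3*x)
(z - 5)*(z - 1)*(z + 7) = z^3 + z^2 - 37*z + 35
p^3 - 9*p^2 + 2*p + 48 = (p - 8)*(p - 3)*(p + 2)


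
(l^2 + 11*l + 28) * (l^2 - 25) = l^4 + 11*l^3 + 3*l^2 - 275*l - 700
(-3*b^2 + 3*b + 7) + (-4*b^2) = -7*b^2 + 3*b + 7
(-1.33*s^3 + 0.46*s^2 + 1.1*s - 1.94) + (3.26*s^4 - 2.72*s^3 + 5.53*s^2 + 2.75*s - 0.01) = 3.26*s^4 - 4.05*s^3 + 5.99*s^2 + 3.85*s - 1.95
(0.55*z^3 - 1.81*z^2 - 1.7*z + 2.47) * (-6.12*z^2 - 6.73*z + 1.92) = -3.366*z^5 + 7.3757*z^4 + 23.6413*z^3 - 7.1506*z^2 - 19.8871*z + 4.7424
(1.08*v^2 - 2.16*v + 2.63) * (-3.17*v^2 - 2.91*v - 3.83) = -3.4236*v^4 + 3.7044*v^3 - 6.1879*v^2 + 0.6195*v - 10.0729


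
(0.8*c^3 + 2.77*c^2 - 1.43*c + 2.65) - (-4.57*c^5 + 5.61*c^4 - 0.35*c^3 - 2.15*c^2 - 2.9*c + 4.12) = 4.57*c^5 - 5.61*c^4 + 1.15*c^3 + 4.92*c^2 + 1.47*c - 1.47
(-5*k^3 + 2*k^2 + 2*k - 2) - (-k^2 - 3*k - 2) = -5*k^3 + 3*k^2 + 5*k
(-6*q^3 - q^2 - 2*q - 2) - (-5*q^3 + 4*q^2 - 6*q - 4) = -q^3 - 5*q^2 + 4*q + 2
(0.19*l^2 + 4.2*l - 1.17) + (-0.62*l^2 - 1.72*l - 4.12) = -0.43*l^2 + 2.48*l - 5.29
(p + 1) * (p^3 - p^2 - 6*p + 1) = p^4 - 7*p^2 - 5*p + 1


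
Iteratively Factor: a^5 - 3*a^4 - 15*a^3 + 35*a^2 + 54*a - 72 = (a - 4)*(a^4 + a^3 - 11*a^2 - 9*a + 18) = (a - 4)*(a + 2)*(a^3 - a^2 - 9*a + 9) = (a - 4)*(a + 2)*(a + 3)*(a^2 - 4*a + 3) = (a - 4)*(a - 3)*(a + 2)*(a + 3)*(a - 1)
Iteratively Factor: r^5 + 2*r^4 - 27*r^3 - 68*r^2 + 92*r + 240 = (r + 3)*(r^4 - r^3 - 24*r^2 + 4*r + 80) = (r + 3)*(r + 4)*(r^3 - 5*r^2 - 4*r + 20) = (r + 2)*(r + 3)*(r + 4)*(r^2 - 7*r + 10) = (r - 2)*(r + 2)*(r + 3)*(r + 4)*(r - 5)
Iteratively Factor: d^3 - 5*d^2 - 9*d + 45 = (d - 5)*(d^2 - 9) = (d - 5)*(d + 3)*(d - 3)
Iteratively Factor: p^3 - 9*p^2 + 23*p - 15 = (p - 1)*(p^2 - 8*p + 15) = (p - 3)*(p - 1)*(p - 5)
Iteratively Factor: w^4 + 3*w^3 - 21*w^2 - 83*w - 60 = (w + 4)*(w^3 - w^2 - 17*w - 15) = (w - 5)*(w + 4)*(w^2 + 4*w + 3) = (w - 5)*(w + 1)*(w + 4)*(w + 3)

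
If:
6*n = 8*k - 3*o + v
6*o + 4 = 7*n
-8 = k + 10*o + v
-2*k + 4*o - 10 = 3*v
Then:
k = 942/1793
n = 368/1793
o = -766/1793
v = -7626/1793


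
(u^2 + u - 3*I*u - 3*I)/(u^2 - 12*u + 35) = (u^2 + u - 3*I*u - 3*I)/(u^2 - 12*u + 35)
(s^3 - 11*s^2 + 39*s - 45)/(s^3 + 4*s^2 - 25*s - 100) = (s^2 - 6*s + 9)/(s^2 + 9*s + 20)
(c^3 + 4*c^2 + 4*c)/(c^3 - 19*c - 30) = c*(c + 2)/(c^2 - 2*c - 15)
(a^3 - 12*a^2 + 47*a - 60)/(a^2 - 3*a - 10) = (a^2 - 7*a + 12)/(a + 2)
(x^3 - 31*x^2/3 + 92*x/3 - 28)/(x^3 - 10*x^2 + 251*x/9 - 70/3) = 3*(x - 2)/(3*x - 5)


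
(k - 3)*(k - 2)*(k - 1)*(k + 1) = k^4 - 5*k^3 + 5*k^2 + 5*k - 6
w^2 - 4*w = w*(w - 4)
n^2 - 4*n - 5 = (n - 5)*(n + 1)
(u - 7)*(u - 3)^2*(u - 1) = u^4 - 14*u^3 + 64*u^2 - 114*u + 63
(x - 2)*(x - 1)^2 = x^3 - 4*x^2 + 5*x - 2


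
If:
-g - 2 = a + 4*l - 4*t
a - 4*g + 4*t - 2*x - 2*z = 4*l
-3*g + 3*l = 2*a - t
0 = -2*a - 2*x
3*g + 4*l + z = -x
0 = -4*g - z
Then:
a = -24/13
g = 14/13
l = -5/26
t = 3/26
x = 24/13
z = -56/13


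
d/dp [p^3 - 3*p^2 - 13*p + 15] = 3*p^2 - 6*p - 13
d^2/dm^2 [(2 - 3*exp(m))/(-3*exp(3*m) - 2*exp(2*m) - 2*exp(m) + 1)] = (108*exp(6*m) - 108*exp(5*m) - 192*exp(4*m) + 49*exp(3*m) - 42*exp(2*m) - 18*exp(m) - 1)*exp(m)/(27*exp(9*m) + 54*exp(8*m) + 90*exp(7*m) + 53*exp(6*m) + 24*exp(5*m) - 24*exp(4*m) - 7*exp(3*m) - 6*exp(2*m) + 6*exp(m) - 1)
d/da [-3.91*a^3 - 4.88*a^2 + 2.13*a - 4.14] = -11.73*a^2 - 9.76*a + 2.13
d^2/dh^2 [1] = 0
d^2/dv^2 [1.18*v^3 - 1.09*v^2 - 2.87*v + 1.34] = 7.08*v - 2.18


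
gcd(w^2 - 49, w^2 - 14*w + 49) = w - 7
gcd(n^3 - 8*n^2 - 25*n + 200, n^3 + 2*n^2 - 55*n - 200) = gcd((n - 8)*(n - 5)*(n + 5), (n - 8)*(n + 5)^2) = n^2 - 3*n - 40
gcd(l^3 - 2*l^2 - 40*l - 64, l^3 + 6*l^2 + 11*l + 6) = l + 2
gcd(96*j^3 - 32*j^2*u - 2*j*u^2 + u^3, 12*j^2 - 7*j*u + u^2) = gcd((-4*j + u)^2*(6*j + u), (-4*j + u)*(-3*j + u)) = -4*j + u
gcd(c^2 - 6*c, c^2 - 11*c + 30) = c - 6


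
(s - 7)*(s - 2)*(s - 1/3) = s^3 - 28*s^2/3 + 17*s - 14/3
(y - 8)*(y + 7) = y^2 - y - 56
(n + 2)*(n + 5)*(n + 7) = n^3 + 14*n^2 + 59*n + 70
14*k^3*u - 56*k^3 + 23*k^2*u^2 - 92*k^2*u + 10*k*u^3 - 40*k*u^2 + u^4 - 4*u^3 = (k + u)*(2*k + u)*(7*k + u)*(u - 4)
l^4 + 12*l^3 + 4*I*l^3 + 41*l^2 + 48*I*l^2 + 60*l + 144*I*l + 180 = (l + 6)^2*(l - I)*(l + 5*I)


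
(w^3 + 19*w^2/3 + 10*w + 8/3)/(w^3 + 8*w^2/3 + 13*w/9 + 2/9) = 3*(w + 4)/(3*w + 1)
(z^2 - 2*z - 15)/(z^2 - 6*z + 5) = (z + 3)/(z - 1)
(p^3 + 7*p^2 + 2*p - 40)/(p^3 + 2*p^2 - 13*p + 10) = (p + 4)/(p - 1)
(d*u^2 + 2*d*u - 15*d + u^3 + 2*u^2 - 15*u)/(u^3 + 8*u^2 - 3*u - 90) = (d + u)/(u + 6)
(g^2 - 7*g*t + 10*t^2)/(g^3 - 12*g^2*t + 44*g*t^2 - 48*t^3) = (g - 5*t)/(g^2 - 10*g*t + 24*t^2)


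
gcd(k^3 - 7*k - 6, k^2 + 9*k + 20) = 1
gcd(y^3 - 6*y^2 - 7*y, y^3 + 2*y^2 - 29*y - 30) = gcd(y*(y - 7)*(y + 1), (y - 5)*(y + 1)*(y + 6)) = y + 1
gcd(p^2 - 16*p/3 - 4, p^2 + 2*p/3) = p + 2/3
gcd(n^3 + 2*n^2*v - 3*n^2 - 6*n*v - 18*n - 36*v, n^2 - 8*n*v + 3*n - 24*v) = n + 3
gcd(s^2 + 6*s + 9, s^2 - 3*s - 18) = s + 3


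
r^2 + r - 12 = (r - 3)*(r + 4)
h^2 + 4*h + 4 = (h + 2)^2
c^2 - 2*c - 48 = (c - 8)*(c + 6)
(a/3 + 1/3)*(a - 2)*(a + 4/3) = a^3/3 + a^2/9 - 10*a/9 - 8/9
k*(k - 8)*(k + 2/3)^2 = k^4 - 20*k^3/3 - 92*k^2/9 - 32*k/9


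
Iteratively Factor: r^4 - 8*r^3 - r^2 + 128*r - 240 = (r + 4)*(r^3 - 12*r^2 + 47*r - 60) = (r - 4)*(r + 4)*(r^2 - 8*r + 15) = (r - 4)*(r - 3)*(r + 4)*(r - 5)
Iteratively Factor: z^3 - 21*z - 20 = (z + 4)*(z^2 - 4*z - 5) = (z - 5)*(z + 4)*(z + 1)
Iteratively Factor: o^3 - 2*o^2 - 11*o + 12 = (o + 3)*(o^2 - 5*o + 4) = (o - 1)*(o + 3)*(o - 4)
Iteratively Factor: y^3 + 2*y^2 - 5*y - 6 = (y - 2)*(y^2 + 4*y + 3) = (y - 2)*(y + 1)*(y + 3)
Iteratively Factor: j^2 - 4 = (j + 2)*(j - 2)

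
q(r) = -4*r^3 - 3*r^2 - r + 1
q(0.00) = 1.00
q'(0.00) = -1.00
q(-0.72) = 1.66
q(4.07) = -322.44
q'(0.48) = -6.64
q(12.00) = -7355.00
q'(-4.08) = -176.28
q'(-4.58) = -225.24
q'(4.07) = -224.20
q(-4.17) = 243.05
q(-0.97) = 2.80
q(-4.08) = 226.81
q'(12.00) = -1801.00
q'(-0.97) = -6.47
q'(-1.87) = -31.74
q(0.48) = -0.61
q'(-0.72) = -2.90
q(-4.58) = 326.94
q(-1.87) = 18.54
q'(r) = -12*r^2 - 6*r - 1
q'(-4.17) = -184.65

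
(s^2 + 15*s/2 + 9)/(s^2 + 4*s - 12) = (s + 3/2)/(s - 2)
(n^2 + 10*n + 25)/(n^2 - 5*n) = (n^2 + 10*n + 25)/(n*(n - 5))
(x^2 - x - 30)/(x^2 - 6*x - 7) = (-x^2 + x + 30)/(-x^2 + 6*x + 7)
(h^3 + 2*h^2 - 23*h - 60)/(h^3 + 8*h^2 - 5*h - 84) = (h^2 - 2*h - 15)/(h^2 + 4*h - 21)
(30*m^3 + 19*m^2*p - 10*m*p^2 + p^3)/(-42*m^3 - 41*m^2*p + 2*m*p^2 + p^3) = (-5*m + p)/(7*m + p)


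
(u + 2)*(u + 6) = u^2 + 8*u + 12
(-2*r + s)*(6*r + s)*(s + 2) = -12*r^2*s - 24*r^2 + 4*r*s^2 + 8*r*s + s^3 + 2*s^2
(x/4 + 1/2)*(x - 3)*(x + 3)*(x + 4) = x^4/4 + 3*x^3/2 - x^2/4 - 27*x/2 - 18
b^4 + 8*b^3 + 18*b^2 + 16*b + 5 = (b + 1)^3*(b + 5)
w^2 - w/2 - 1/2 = (w - 1)*(w + 1/2)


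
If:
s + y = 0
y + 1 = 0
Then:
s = 1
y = -1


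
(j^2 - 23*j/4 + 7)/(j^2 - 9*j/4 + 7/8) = 2*(j - 4)/(2*j - 1)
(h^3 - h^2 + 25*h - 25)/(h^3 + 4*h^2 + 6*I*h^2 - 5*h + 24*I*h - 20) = (h^2 - h*(1 + 5*I) + 5*I)/(h^2 + h*(4 + I) + 4*I)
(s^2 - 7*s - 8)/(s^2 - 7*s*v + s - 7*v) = (s - 8)/(s - 7*v)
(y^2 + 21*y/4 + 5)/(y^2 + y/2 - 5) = (4*y^2 + 21*y + 20)/(2*(2*y^2 + y - 10))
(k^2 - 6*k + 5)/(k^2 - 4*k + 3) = (k - 5)/(k - 3)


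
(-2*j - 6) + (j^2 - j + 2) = j^2 - 3*j - 4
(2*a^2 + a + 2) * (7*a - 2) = 14*a^3 + 3*a^2 + 12*a - 4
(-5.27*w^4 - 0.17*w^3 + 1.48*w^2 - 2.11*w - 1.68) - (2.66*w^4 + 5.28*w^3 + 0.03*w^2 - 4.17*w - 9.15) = -7.93*w^4 - 5.45*w^3 + 1.45*w^2 + 2.06*w + 7.47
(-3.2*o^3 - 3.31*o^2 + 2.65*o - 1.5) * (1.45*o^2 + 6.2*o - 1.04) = -4.64*o^5 - 24.6395*o^4 - 13.3515*o^3 + 17.6974*o^2 - 12.056*o + 1.56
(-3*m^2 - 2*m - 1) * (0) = 0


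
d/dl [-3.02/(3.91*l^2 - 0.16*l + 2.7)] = (23.6164*l - 0.4832)/(3.91*l^2 - 0.16*l + 2.7)^2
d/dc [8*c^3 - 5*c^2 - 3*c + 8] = 24*c^2 - 10*c - 3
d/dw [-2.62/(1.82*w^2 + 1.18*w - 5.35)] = (9.5368*w + 3.0916)/(1.82*w^2 + 1.18*w - 5.35)^2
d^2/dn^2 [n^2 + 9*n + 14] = 2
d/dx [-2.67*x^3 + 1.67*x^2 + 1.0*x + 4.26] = -8.01*x^2 + 3.34*x + 1.0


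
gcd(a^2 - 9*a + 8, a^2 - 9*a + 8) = a^2 - 9*a + 8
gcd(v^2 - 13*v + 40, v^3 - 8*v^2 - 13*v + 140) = v - 5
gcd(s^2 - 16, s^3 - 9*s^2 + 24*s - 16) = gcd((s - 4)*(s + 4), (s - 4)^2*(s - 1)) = s - 4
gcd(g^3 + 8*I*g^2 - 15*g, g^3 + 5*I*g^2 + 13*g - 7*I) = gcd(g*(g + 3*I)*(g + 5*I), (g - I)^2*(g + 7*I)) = 1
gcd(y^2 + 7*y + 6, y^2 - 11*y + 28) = 1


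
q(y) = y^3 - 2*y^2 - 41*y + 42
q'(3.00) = -26.00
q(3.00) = -72.00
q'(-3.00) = -2.00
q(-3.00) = 120.00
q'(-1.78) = -24.37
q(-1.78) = 103.00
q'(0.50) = -42.25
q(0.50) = 21.12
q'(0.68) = -42.33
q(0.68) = 13.51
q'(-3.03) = -1.34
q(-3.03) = 120.05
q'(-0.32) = -39.41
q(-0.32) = 54.88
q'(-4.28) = 31.08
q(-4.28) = 102.44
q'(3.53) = -17.74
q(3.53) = -83.66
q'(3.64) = -15.81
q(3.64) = -85.51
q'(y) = 3*y^2 - 4*y - 41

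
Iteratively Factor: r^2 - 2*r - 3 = (r + 1)*(r - 3)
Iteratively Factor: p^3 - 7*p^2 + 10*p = (p - 2)*(p^2 - 5*p) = p*(p - 2)*(p - 5)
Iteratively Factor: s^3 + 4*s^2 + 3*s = (s + 1)*(s^2 + 3*s) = s*(s + 1)*(s + 3)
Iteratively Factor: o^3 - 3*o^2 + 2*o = (o)*(o^2 - 3*o + 2) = o*(o - 1)*(o - 2)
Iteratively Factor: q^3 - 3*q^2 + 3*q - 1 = (q - 1)*(q^2 - 2*q + 1) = (q - 1)^2*(q - 1)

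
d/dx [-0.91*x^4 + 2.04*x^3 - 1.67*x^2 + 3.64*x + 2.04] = -3.64*x^3 + 6.12*x^2 - 3.34*x + 3.64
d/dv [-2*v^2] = -4*v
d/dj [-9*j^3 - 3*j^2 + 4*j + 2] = -27*j^2 - 6*j + 4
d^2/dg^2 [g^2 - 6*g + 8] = 2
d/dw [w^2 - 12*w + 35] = 2*w - 12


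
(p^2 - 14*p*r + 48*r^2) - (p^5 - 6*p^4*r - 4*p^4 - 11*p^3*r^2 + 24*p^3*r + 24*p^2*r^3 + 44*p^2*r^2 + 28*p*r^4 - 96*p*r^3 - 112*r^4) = -p^5 + 6*p^4*r + 4*p^4 + 11*p^3*r^2 - 24*p^3*r - 24*p^2*r^3 - 44*p^2*r^2 + p^2 - 28*p*r^4 + 96*p*r^3 - 14*p*r + 112*r^4 + 48*r^2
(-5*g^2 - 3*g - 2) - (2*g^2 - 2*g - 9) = -7*g^2 - g + 7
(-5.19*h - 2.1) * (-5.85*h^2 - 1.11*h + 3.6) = 30.3615*h^3 + 18.0459*h^2 - 16.353*h - 7.56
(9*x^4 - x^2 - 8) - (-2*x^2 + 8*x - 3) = 9*x^4 + x^2 - 8*x - 5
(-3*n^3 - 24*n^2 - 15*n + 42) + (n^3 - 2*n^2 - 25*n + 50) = -2*n^3 - 26*n^2 - 40*n + 92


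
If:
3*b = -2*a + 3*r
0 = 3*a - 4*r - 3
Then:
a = 4*r/3 + 1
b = r/9 - 2/3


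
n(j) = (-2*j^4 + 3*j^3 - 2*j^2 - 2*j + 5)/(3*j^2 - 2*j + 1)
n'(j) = (2 - 6*j)*(-2*j^4 + 3*j^3 - 2*j^2 - 2*j + 5)/(3*j^2 - 2*j + 1)^2 + (-8*j^3 + 9*j^2 - 4*j - 2)/(3*j^2 - 2*j + 1)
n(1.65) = -0.87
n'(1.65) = -2.25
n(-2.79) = -6.39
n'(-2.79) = 4.45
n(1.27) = 0.05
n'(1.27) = -2.80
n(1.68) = -0.94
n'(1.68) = -2.24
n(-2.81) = -6.48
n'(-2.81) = 4.47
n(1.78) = -1.16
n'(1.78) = -2.25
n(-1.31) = -0.96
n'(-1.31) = 3.10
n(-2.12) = -3.67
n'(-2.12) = 3.69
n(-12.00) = -102.66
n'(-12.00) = 16.56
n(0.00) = 5.00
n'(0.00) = 8.00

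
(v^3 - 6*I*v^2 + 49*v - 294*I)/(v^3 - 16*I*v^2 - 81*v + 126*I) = (v + 7*I)/(v - 3*I)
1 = 1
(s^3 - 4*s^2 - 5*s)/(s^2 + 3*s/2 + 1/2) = 2*s*(s - 5)/(2*s + 1)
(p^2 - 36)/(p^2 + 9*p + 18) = (p - 6)/(p + 3)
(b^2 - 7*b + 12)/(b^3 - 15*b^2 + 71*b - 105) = (b - 4)/(b^2 - 12*b + 35)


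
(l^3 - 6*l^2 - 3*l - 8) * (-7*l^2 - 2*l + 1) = -7*l^5 + 40*l^4 + 34*l^3 + 56*l^2 + 13*l - 8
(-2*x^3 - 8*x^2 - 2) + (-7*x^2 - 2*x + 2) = -2*x^3 - 15*x^2 - 2*x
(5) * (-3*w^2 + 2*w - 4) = -15*w^2 + 10*w - 20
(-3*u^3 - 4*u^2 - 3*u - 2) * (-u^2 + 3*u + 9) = 3*u^5 - 5*u^4 - 36*u^3 - 43*u^2 - 33*u - 18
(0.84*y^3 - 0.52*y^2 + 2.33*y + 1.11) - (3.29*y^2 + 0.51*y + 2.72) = 0.84*y^3 - 3.81*y^2 + 1.82*y - 1.61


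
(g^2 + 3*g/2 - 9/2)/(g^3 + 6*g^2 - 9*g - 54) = (g - 3/2)/(g^2 + 3*g - 18)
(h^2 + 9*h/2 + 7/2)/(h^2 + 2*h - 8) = (2*h^2 + 9*h + 7)/(2*(h^2 + 2*h - 8))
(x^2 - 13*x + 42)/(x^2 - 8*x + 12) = (x - 7)/(x - 2)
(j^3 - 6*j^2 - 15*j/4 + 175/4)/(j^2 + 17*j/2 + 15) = (2*j^2 - 17*j + 35)/(2*(j + 6))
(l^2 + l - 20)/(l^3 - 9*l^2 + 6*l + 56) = (l + 5)/(l^2 - 5*l - 14)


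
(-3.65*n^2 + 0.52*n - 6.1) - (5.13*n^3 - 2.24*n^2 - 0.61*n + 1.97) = -5.13*n^3 - 1.41*n^2 + 1.13*n - 8.07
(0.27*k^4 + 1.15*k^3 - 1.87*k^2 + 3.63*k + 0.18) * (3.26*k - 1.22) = 0.8802*k^5 + 3.4196*k^4 - 7.4992*k^3 + 14.1152*k^2 - 3.8418*k - 0.2196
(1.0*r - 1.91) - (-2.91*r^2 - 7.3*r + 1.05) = 2.91*r^2 + 8.3*r - 2.96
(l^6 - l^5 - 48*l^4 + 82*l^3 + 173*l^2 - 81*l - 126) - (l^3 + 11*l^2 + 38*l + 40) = l^6 - l^5 - 48*l^4 + 81*l^3 + 162*l^2 - 119*l - 166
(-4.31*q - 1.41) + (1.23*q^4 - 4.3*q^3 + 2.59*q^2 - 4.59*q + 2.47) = 1.23*q^4 - 4.3*q^3 + 2.59*q^2 - 8.9*q + 1.06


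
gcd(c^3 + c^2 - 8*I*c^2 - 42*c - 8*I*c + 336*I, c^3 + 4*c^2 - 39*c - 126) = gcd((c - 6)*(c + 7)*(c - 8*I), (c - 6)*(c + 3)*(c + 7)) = c^2 + c - 42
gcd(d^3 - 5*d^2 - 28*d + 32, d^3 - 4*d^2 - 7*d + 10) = d - 1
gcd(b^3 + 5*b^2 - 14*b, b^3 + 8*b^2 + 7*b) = b^2 + 7*b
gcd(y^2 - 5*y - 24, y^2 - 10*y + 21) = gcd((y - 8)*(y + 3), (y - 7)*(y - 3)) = 1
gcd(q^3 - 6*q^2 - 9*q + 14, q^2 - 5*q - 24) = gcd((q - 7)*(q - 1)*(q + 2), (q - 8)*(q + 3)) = 1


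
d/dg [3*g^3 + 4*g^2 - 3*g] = 9*g^2 + 8*g - 3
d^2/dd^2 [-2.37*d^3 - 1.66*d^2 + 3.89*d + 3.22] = -14.22*d - 3.32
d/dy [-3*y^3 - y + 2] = -9*y^2 - 1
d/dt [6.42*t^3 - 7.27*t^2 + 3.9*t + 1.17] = 19.26*t^2 - 14.54*t + 3.9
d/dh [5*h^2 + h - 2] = 10*h + 1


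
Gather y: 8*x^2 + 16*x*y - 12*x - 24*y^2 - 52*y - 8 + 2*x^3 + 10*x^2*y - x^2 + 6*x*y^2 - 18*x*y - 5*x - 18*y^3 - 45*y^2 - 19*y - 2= 2*x^3 + 7*x^2 - 17*x - 18*y^3 + y^2*(6*x - 69) + y*(10*x^2 - 2*x - 71) - 10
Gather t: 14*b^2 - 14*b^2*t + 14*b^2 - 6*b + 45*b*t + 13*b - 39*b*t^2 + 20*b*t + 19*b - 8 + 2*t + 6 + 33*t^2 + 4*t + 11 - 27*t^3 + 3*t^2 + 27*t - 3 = 28*b^2 + 26*b - 27*t^3 + t^2*(36 - 39*b) + t*(-14*b^2 + 65*b + 33) + 6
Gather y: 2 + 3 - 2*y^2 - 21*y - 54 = -2*y^2 - 21*y - 49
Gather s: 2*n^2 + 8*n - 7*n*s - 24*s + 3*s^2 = 2*n^2 + 8*n + 3*s^2 + s*(-7*n - 24)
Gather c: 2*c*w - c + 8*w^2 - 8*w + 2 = c*(2*w - 1) + 8*w^2 - 8*w + 2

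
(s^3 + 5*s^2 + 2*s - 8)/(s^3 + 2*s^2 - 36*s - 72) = (s^2 + 3*s - 4)/(s^2 - 36)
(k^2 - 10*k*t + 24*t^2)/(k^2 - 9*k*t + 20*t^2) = (-k + 6*t)/(-k + 5*t)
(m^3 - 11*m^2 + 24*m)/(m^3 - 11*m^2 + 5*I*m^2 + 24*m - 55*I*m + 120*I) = m/(m + 5*I)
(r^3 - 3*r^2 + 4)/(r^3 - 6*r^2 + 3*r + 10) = (r - 2)/(r - 5)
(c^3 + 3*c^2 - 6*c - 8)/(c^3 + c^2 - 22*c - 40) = (c^2 - c - 2)/(c^2 - 3*c - 10)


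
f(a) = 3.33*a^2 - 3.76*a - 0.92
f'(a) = 6.66*a - 3.76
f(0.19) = -1.51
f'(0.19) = -2.49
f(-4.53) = 84.45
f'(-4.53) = -33.93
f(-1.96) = 19.24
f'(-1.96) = -16.81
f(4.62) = 52.79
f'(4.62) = 27.01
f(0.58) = -1.98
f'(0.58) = 0.10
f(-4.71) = 90.66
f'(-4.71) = -35.13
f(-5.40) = 116.49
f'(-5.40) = -39.72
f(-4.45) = 81.75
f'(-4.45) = -33.40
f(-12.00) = 523.72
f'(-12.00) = -83.68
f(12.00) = 433.48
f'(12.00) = 76.16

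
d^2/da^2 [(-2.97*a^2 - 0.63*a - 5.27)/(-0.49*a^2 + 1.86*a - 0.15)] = (-8.88178419700125e-16*a^4 + 5.716242*a^3 + 6.282192*a^2 - 29.096298*a + 36.174684)/(0.117649*a^6 - 1.339758*a^5 + 5.193657*a^4 - 7.255116*a^3 + 1.589895*a^2 - 0.12555*a + 0.003375)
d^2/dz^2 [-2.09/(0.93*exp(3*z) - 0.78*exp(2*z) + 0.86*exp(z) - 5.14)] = (-2.09*(2.79*exp(2*z) - 1.56*exp(z) + 0.86)*(5.58*exp(2*z) - 3.12*exp(z) + 1.72)*exp(z) + (17.4933*exp(2*z) - 6.5208*exp(z) + 1.7974)*(0.93*exp(3*z) - 0.78*exp(2*z) + 0.86*exp(z) - 5.14))*exp(z)/(0.93*exp(3*z) - 0.78*exp(2*z) + 0.86*exp(z) - 5.14)^3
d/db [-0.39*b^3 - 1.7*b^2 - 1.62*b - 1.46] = -1.17*b^2 - 3.4*b - 1.62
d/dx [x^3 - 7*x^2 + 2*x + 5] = 3*x^2 - 14*x + 2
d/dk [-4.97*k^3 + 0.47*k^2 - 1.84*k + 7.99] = -14.91*k^2 + 0.94*k - 1.84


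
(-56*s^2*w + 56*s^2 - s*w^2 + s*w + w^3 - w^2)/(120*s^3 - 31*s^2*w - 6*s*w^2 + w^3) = (-7*s*w + 7*s - w^2 + w)/(15*s^2 - 2*s*w - w^2)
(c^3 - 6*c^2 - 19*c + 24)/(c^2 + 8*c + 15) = (c^2 - 9*c + 8)/(c + 5)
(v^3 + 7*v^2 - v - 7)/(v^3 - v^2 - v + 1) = (v + 7)/(v - 1)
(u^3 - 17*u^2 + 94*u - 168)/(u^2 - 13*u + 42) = u - 4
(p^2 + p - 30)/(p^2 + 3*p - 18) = (p - 5)/(p - 3)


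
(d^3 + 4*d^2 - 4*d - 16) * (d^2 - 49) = d^5 + 4*d^4 - 53*d^3 - 212*d^2 + 196*d + 784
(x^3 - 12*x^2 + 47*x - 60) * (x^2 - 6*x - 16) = x^5 - 18*x^4 + 103*x^3 - 150*x^2 - 392*x + 960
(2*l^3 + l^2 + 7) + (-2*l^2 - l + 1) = 2*l^3 - l^2 - l + 8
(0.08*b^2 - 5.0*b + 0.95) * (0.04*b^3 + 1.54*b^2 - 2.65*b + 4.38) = 0.0032*b^5 - 0.0768*b^4 - 7.874*b^3 + 15.0634*b^2 - 24.4175*b + 4.161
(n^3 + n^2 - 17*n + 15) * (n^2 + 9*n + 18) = n^5 + 10*n^4 + 10*n^3 - 120*n^2 - 171*n + 270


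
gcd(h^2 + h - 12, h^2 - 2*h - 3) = h - 3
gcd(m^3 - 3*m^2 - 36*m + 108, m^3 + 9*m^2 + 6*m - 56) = 1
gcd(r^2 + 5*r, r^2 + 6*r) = r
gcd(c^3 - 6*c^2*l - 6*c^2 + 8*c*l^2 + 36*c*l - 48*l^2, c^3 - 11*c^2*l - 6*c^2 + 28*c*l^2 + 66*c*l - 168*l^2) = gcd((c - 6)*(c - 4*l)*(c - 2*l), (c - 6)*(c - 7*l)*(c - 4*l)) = c^2 - 4*c*l - 6*c + 24*l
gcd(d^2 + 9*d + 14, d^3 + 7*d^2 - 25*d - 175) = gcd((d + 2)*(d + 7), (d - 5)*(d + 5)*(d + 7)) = d + 7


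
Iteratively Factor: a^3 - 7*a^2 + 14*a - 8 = (a - 1)*(a^2 - 6*a + 8) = (a - 2)*(a - 1)*(a - 4)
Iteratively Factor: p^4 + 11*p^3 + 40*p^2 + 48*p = (p + 3)*(p^3 + 8*p^2 + 16*p) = (p + 3)*(p + 4)*(p^2 + 4*p) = (p + 3)*(p + 4)^2*(p)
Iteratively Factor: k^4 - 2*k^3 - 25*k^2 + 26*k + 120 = (k - 5)*(k^3 + 3*k^2 - 10*k - 24) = (k - 5)*(k + 2)*(k^2 + k - 12) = (k - 5)*(k + 2)*(k + 4)*(k - 3)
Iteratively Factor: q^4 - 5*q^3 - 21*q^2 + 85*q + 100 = (q - 5)*(q^3 - 21*q - 20) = (q - 5)^2*(q^2 + 5*q + 4) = (q - 5)^2*(q + 1)*(q + 4)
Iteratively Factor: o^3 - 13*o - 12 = (o - 4)*(o^2 + 4*o + 3) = (o - 4)*(o + 3)*(o + 1)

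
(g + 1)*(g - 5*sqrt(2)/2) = g^2 - 5*sqrt(2)*g/2 + g - 5*sqrt(2)/2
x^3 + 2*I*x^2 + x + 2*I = (x - I)*(x + I)*(x + 2*I)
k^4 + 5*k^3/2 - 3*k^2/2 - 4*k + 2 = (k - 1)*(k - 1/2)*(k + 2)^2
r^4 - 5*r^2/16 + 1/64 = (r - 1/2)*(r - 1/4)*(r + 1/4)*(r + 1/2)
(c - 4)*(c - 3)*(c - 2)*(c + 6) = c^4 - 3*c^3 - 28*c^2 + 132*c - 144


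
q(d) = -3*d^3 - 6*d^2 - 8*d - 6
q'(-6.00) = -260.00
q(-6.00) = 474.00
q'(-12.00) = -1160.00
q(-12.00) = 4410.00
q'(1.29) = -38.46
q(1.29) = -32.74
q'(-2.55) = -35.92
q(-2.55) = 25.13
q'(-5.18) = -187.33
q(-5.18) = 291.42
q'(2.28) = -82.15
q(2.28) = -90.99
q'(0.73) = -21.56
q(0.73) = -16.20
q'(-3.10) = -57.29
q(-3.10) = 50.51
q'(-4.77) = -155.54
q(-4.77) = 221.24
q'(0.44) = -15.02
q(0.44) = -10.94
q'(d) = -9*d^2 - 12*d - 8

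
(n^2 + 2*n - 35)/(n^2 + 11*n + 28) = (n - 5)/(n + 4)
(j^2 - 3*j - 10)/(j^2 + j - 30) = (j + 2)/(j + 6)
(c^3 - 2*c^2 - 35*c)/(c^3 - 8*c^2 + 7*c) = (c + 5)/(c - 1)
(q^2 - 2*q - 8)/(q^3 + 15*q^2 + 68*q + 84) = (q - 4)/(q^2 + 13*q + 42)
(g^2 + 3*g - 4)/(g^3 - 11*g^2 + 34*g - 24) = (g + 4)/(g^2 - 10*g + 24)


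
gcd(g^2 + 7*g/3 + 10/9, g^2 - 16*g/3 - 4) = g + 2/3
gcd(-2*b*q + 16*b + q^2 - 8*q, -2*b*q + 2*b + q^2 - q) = -2*b + q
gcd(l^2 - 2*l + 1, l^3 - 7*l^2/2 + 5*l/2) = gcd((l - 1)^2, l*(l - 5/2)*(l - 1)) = l - 1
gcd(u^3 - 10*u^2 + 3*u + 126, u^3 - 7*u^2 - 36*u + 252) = u^2 - 13*u + 42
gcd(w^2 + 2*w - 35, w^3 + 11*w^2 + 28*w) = w + 7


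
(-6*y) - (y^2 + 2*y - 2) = -y^2 - 8*y + 2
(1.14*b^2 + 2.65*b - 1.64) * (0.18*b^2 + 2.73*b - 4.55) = 0.2052*b^4 + 3.5892*b^3 + 1.7523*b^2 - 16.5347*b + 7.462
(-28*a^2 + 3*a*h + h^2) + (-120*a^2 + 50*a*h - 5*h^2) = -148*a^2 + 53*a*h - 4*h^2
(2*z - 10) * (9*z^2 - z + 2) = 18*z^3 - 92*z^2 + 14*z - 20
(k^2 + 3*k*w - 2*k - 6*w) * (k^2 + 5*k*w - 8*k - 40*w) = k^4 + 8*k^3*w - 10*k^3 + 15*k^2*w^2 - 80*k^2*w + 16*k^2 - 150*k*w^2 + 128*k*w + 240*w^2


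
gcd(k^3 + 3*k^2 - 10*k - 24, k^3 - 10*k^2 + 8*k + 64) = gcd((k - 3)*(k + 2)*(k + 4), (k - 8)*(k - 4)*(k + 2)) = k + 2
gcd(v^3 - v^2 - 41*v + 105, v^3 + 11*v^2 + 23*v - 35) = v + 7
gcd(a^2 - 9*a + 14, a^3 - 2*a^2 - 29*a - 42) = a - 7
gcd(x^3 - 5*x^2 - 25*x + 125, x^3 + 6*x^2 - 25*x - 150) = x^2 - 25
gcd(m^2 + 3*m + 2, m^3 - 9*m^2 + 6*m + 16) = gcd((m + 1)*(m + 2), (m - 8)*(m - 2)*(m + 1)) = m + 1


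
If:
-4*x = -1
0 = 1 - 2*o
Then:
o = 1/2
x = 1/4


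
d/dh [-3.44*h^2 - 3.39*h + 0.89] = -6.88*h - 3.39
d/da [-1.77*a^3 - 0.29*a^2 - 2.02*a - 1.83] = -5.31*a^2 - 0.58*a - 2.02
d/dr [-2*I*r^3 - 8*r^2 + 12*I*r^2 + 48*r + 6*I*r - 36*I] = -6*I*r^2 + r*(-16 + 24*I) + 48 + 6*I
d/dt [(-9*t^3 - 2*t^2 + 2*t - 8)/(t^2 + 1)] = (-9*t^4 - 29*t^2 + 12*t + 2)/(t^4 + 2*t^2 + 1)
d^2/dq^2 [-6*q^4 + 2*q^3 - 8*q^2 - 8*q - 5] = -72*q^2 + 12*q - 16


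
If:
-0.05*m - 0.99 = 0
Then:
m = -19.80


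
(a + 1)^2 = a^2 + 2*a + 1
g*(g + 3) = g^2 + 3*g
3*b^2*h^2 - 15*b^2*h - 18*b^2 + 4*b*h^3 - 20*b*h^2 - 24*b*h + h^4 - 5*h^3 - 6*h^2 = (b + h)*(3*b + h)*(h - 6)*(h + 1)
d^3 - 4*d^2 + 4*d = d*(d - 2)^2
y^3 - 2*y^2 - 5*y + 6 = (y - 3)*(y - 1)*(y + 2)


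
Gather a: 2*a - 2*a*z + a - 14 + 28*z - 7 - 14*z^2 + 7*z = a*(3 - 2*z) - 14*z^2 + 35*z - 21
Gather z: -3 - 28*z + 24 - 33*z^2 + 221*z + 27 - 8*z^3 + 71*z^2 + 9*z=-8*z^3 + 38*z^2 + 202*z + 48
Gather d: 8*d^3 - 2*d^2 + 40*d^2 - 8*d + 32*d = 8*d^3 + 38*d^2 + 24*d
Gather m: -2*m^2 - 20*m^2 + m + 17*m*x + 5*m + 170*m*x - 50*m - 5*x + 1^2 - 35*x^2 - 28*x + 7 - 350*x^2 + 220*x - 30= -22*m^2 + m*(187*x - 44) - 385*x^2 + 187*x - 22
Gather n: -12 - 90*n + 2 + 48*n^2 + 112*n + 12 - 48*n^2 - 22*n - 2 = 0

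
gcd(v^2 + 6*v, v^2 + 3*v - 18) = v + 6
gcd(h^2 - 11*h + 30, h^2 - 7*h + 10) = h - 5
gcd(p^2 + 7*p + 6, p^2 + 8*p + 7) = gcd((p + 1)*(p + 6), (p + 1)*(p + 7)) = p + 1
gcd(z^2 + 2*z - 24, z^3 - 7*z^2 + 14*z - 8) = z - 4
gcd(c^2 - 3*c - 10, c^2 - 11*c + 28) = 1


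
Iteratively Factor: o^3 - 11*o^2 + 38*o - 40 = (o - 2)*(o^2 - 9*o + 20) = (o - 5)*(o - 2)*(o - 4)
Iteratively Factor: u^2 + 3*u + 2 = (u + 2)*(u + 1)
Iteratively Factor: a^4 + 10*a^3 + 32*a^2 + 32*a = (a)*(a^3 + 10*a^2 + 32*a + 32) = a*(a + 2)*(a^2 + 8*a + 16) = a*(a + 2)*(a + 4)*(a + 4)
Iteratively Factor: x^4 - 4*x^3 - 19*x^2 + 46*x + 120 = (x + 2)*(x^3 - 6*x^2 - 7*x + 60) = (x - 4)*(x + 2)*(x^2 - 2*x - 15) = (x - 5)*(x - 4)*(x + 2)*(x + 3)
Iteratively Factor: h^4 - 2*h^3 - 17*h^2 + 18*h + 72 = (h - 4)*(h^3 + 2*h^2 - 9*h - 18) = (h - 4)*(h + 3)*(h^2 - h - 6) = (h - 4)*(h - 3)*(h + 3)*(h + 2)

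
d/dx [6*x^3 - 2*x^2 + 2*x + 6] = 18*x^2 - 4*x + 2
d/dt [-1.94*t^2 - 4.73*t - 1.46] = -3.88*t - 4.73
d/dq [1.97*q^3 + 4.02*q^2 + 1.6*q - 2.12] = 5.91*q^2 + 8.04*q + 1.6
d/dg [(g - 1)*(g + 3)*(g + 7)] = 3*g^2 + 18*g + 11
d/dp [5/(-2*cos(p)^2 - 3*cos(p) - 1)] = -5*(4*cos(p) + 3)*sin(p)/(3*cos(p) + cos(2*p) + 2)^2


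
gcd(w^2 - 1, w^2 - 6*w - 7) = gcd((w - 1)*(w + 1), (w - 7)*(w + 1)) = w + 1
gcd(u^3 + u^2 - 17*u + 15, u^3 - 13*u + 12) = u^2 - 4*u + 3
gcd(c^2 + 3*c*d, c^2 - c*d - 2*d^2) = 1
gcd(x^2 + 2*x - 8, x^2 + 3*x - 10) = x - 2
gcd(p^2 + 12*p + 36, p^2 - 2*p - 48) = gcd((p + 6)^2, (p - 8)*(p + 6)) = p + 6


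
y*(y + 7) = y^2 + 7*y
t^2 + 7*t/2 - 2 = (t - 1/2)*(t + 4)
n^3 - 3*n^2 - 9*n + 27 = (n - 3)^2*(n + 3)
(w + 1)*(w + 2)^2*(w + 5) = w^4 + 10*w^3 + 33*w^2 + 44*w + 20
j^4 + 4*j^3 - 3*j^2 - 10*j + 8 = (j - 1)^2*(j + 2)*(j + 4)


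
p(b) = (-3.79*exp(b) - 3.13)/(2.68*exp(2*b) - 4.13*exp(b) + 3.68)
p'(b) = (-3.79*exp(b) - 3.13)*(-5.36*exp(2*b) + 4.13*exp(b))/(2.68*exp(2*b) - 4.13*exp(b) + 3.68)^2 - 3.79*exp(b)/(2.68*exp(2*b) - 4.13*exp(b) + 3.68) = (10.1572*exp(2*b) + 16.7768*exp(b) - 26.8741)*exp(b)/(7.1824*exp(4*b) - 22.1368*exp(3*b) + 36.7817*exp(2*b) - 30.3968*exp(b) + 13.5424)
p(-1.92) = -1.18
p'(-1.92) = -0.36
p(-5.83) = -0.86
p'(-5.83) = -0.01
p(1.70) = -0.39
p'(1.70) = 0.54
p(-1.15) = -1.64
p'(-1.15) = -0.93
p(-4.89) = -0.87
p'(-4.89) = -0.02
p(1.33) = -0.66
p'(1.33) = 0.99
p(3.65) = -0.04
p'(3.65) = 0.04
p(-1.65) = -1.29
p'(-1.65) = -0.50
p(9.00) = 0.00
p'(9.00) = 0.00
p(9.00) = 0.00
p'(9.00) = 0.00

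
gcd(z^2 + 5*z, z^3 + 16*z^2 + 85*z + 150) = z + 5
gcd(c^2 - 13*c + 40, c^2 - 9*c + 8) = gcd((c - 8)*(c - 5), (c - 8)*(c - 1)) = c - 8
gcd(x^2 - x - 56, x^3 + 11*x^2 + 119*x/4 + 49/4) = x + 7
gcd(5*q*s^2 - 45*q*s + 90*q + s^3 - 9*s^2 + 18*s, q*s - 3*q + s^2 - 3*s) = s - 3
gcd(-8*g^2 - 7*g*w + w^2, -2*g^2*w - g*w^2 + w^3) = g + w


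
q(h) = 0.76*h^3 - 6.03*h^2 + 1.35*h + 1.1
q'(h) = 2.28*h^2 - 12.06*h + 1.35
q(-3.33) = -98.33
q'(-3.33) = 66.79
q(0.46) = 0.52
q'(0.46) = -3.72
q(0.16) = 1.16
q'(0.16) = -0.52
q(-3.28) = -95.02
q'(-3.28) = 65.44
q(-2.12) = -36.10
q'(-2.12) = 37.16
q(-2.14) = -36.85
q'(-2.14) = 37.60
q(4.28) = -44.00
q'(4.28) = -8.50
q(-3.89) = -140.13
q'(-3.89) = 82.76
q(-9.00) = -1053.52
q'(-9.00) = 294.57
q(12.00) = 462.26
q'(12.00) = 184.95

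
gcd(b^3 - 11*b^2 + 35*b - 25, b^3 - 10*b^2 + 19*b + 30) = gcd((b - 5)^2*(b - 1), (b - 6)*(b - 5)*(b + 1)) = b - 5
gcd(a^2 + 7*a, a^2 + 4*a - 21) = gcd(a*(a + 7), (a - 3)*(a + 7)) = a + 7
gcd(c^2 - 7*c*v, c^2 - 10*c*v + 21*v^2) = -c + 7*v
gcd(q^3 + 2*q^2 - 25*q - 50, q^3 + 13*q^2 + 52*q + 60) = q^2 + 7*q + 10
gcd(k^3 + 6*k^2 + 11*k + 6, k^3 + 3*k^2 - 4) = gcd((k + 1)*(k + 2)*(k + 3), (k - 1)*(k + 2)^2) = k + 2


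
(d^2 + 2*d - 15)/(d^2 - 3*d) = (d + 5)/d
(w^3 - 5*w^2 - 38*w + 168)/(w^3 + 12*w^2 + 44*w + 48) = (w^2 - 11*w + 28)/(w^2 + 6*w + 8)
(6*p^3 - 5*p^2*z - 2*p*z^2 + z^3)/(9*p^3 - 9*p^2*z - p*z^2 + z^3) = (2*p + z)/(3*p + z)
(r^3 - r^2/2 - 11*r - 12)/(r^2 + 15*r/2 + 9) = (r^2 - 2*r - 8)/(r + 6)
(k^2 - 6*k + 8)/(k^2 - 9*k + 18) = (k^2 - 6*k + 8)/(k^2 - 9*k + 18)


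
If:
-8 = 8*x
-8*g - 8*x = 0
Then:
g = 1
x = -1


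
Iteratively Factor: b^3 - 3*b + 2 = (b - 1)*(b^2 + b - 2) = (b - 1)*(b + 2)*(b - 1)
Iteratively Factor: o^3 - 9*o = (o)*(o^2 - 9) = o*(o + 3)*(o - 3)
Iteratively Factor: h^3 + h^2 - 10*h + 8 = (h + 4)*(h^2 - 3*h + 2) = (h - 2)*(h + 4)*(h - 1)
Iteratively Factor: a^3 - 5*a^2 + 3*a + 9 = (a - 3)*(a^2 - 2*a - 3) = (a - 3)*(a + 1)*(a - 3)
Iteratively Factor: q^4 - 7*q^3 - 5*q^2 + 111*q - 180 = (q + 4)*(q^3 - 11*q^2 + 39*q - 45) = (q - 3)*(q + 4)*(q^2 - 8*q + 15) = (q - 5)*(q - 3)*(q + 4)*(q - 3)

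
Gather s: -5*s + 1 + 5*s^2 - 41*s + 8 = 5*s^2 - 46*s + 9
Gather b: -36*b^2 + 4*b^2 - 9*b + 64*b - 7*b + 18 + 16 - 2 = -32*b^2 + 48*b + 32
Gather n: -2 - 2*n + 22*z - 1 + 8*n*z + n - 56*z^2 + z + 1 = n*(8*z - 1) - 56*z^2 + 23*z - 2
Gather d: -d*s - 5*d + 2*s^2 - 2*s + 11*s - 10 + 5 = d*(-s - 5) + 2*s^2 + 9*s - 5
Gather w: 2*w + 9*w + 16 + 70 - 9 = 11*w + 77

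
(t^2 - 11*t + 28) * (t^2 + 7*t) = t^4 - 4*t^3 - 49*t^2 + 196*t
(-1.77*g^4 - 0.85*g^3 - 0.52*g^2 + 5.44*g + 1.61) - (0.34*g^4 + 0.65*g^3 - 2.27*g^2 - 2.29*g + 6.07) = -2.11*g^4 - 1.5*g^3 + 1.75*g^2 + 7.73*g - 4.46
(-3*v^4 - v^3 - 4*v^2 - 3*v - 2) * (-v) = 3*v^5 + v^4 + 4*v^3 + 3*v^2 + 2*v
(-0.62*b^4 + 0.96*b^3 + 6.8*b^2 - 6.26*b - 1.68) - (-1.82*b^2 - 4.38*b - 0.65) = -0.62*b^4 + 0.96*b^3 + 8.62*b^2 - 1.88*b - 1.03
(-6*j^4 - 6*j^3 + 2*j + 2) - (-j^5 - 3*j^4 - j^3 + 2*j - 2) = j^5 - 3*j^4 - 5*j^3 + 4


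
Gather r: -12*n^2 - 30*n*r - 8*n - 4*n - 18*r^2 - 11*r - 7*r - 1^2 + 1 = -12*n^2 - 12*n - 18*r^2 + r*(-30*n - 18)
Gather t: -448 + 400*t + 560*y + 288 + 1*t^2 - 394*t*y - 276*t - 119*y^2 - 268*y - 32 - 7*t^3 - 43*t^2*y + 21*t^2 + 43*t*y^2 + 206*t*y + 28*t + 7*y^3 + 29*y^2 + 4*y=-7*t^3 + t^2*(22 - 43*y) + t*(43*y^2 - 188*y + 152) + 7*y^3 - 90*y^2 + 296*y - 192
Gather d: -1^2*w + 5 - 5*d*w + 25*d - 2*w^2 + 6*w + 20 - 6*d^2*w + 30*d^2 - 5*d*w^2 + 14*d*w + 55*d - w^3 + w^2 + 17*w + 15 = d^2*(30 - 6*w) + d*(-5*w^2 + 9*w + 80) - w^3 - w^2 + 22*w + 40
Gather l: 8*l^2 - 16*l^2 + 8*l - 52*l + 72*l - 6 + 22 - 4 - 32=-8*l^2 + 28*l - 20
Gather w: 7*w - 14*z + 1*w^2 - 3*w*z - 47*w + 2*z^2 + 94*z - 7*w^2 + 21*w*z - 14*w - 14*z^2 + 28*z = -6*w^2 + w*(18*z - 54) - 12*z^2 + 108*z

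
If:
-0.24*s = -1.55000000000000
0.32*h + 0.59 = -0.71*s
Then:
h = -16.17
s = 6.46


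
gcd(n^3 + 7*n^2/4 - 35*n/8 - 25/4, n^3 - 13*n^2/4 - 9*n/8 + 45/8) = n + 5/4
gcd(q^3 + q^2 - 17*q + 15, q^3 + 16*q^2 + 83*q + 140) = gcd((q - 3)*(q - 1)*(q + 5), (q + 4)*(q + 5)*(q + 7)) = q + 5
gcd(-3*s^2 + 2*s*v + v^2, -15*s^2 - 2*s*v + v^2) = 3*s + v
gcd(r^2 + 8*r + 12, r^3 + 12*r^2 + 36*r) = r + 6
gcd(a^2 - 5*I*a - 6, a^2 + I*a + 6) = a - 2*I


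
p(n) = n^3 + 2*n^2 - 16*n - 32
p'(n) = 3*n^2 + 4*n - 16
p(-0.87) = -17.22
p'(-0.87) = -17.21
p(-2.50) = 4.88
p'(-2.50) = -7.25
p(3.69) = -13.56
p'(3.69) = 39.61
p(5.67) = 123.86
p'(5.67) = 103.13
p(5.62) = 118.75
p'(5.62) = 101.23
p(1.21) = -46.66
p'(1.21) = -6.77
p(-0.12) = -30.05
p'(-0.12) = -16.44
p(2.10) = -47.52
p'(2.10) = 5.63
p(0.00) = -32.00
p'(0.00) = -16.00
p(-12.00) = -1280.00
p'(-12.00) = 368.00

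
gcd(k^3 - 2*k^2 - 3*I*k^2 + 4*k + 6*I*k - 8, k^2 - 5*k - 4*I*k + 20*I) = k - 4*I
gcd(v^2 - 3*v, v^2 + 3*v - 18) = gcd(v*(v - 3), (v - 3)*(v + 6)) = v - 3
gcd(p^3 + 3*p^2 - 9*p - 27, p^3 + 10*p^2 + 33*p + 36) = p^2 + 6*p + 9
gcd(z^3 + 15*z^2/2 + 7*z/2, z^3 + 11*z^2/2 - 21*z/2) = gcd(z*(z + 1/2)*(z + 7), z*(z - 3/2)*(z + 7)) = z^2 + 7*z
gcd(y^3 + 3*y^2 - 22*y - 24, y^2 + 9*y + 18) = y + 6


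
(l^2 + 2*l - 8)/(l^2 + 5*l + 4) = (l - 2)/(l + 1)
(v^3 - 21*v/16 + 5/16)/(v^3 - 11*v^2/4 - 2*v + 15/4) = (v - 1/4)/(v - 3)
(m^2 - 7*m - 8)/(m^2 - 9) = (m^2 - 7*m - 8)/(m^2 - 9)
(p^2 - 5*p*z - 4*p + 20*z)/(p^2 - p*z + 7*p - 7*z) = (p^2 - 5*p*z - 4*p + 20*z)/(p^2 - p*z + 7*p - 7*z)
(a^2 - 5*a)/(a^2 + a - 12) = a*(a - 5)/(a^2 + a - 12)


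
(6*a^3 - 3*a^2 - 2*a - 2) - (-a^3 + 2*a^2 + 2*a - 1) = 7*a^3 - 5*a^2 - 4*a - 1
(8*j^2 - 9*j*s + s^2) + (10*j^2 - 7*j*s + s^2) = 18*j^2 - 16*j*s + 2*s^2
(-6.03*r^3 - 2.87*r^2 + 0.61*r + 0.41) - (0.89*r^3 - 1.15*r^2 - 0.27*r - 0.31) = -6.92*r^3 - 1.72*r^2 + 0.88*r + 0.72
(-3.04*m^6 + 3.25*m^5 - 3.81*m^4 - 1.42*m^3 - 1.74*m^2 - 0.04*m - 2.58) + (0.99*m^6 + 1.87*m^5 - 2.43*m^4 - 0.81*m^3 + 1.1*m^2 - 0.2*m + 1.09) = -2.05*m^6 + 5.12*m^5 - 6.24*m^4 - 2.23*m^3 - 0.64*m^2 - 0.24*m - 1.49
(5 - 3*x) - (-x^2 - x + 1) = x^2 - 2*x + 4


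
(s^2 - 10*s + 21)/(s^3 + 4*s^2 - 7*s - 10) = (s^2 - 10*s + 21)/(s^3 + 4*s^2 - 7*s - 10)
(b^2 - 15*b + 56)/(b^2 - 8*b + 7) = (b - 8)/(b - 1)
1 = 1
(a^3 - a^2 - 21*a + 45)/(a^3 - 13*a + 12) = (a^2 + 2*a - 15)/(a^2 + 3*a - 4)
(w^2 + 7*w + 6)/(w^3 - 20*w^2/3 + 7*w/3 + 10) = 3*(w + 6)/(3*w^2 - 23*w + 30)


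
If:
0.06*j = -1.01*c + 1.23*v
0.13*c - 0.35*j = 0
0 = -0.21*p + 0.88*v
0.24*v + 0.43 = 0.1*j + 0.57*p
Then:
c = 0.23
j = 0.09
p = 0.82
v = 0.20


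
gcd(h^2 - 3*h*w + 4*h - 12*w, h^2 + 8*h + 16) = h + 4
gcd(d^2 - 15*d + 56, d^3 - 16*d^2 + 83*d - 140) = d - 7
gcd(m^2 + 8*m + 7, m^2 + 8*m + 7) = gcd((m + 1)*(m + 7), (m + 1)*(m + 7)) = m^2 + 8*m + 7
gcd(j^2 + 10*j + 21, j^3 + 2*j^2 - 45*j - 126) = j + 3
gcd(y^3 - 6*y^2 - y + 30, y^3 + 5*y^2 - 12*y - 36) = y^2 - y - 6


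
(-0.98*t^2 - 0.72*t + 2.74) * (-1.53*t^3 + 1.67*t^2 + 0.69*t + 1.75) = 1.4994*t^5 - 0.535*t^4 - 6.0708*t^3 + 2.364*t^2 + 0.6306*t + 4.795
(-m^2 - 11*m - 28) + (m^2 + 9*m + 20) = -2*m - 8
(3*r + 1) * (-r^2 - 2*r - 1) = -3*r^3 - 7*r^2 - 5*r - 1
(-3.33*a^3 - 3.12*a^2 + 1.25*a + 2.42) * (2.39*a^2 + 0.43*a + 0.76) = -7.9587*a^5 - 8.8887*a^4 - 0.8849*a^3 + 3.9501*a^2 + 1.9906*a + 1.8392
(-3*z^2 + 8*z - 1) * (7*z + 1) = -21*z^3 + 53*z^2 + z - 1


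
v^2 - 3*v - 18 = (v - 6)*(v + 3)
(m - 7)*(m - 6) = m^2 - 13*m + 42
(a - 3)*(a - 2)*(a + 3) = a^3 - 2*a^2 - 9*a + 18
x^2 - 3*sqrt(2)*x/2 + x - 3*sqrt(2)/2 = (x + 1)*(x - 3*sqrt(2)/2)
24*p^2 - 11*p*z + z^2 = (-8*p + z)*(-3*p + z)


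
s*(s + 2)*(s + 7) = s^3 + 9*s^2 + 14*s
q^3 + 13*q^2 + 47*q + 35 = (q + 1)*(q + 5)*(q + 7)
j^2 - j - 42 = (j - 7)*(j + 6)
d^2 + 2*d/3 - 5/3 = (d - 1)*(d + 5/3)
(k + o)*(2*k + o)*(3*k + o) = 6*k^3 + 11*k^2*o + 6*k*o^2 + o^3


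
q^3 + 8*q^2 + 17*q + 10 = (q + 1)*(q + 2)*(q + 5)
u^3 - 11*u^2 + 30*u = u*(u - 6)*(u - 5)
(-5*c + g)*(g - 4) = -5*c*g + 20*c + g^2 - 4*g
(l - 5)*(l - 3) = l^2 - 8*l + 15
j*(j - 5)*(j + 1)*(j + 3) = j^4 - j^3 - 17*j^2 - 15*j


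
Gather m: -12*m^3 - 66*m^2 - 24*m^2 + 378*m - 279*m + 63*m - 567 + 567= -12*m^3 - 90*m^2 + 162*m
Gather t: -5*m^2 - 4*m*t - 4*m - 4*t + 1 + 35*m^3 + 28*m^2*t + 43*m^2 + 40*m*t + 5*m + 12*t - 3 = 35*m^3 + 38*m^2 + m + t*(28*m^2 + 36*m + 8) - 2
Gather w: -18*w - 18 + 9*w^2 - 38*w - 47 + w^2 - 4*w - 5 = 10*w^2 - 60*w - 70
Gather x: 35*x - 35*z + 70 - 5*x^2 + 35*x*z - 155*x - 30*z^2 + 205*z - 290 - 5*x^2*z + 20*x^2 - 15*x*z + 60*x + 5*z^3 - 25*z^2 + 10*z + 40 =x^2*(15 - 5*z) + x*(20*z - 60) + 5*z^3 - 55*z^2 + 180*z - 180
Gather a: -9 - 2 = -11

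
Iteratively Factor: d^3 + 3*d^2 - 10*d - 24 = (d + 2)*(d^2 + d - 12) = (d + 2)*(d + 4)*(d - 3)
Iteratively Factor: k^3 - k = (k - 1)*(k^2 + k) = k*(k - 1)*(k + 1)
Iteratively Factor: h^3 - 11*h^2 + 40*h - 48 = (h - 4)*(h^2 - 7*h + 12) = (h - 4)*(h - 3)*(h - 4)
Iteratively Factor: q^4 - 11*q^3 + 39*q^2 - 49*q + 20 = (q - 4)*(q^3 - 7*q^2 + 11*q - 5) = (q - 4)*(q - 1)*(q^2 - 6*q + 5) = (q - 4)*(q - 1)^2*(q - 5)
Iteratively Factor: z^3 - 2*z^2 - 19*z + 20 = (z - 5)*(z^2 + 3*z - 4) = (z - 5)*(z - 1)*(z + 4)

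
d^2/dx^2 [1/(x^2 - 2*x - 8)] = 2*(x^2 - 2*x - 4*(x - 1)^2 - 8)/(-x^2 + 2*x + 8)^3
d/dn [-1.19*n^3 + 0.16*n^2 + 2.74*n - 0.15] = -3.57*n^2 + 0.32*n + 2.74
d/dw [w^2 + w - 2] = 2*w + 1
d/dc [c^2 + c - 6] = 2*c + 1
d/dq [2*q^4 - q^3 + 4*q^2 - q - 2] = 8*q^3 - 3*q^2 + 8*q - 1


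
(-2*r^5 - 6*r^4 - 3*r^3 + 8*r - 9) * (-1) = 2*r^5 + 6*r^4 + 3*r^3 - 8*r + 9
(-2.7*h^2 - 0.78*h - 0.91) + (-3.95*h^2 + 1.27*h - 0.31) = -6.65*h^2 + 0.49*h - 1.22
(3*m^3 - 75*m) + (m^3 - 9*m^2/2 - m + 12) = 4*m^3 - 9*m^2/2 - 76*m + 12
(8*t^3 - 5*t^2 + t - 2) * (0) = 0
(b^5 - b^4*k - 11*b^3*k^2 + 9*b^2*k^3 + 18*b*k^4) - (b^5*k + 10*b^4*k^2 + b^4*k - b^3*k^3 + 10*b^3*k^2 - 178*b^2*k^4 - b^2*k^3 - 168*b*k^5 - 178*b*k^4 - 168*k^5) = -b^5*k + b^5 - 10*b^4*k^2 - 2*b^4*k + b^3*k^3 - 21*b^3*k^2 + 178*b^2*k^4 + 10*b^2*k^3 + 168*b*k^5 + 196*b*k^4 + 168*k^5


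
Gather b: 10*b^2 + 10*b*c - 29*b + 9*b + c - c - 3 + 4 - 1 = 10*b^2 + b*(10*c - 20)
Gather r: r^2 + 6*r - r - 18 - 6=r^2 + 5*r - 24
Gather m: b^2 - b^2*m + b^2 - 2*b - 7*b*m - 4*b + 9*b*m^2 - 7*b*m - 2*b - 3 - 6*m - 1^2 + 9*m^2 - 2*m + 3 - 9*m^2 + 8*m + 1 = 2*b^2 + 9*b*m^2 - 8*b + m*(-b^2 - 14*b)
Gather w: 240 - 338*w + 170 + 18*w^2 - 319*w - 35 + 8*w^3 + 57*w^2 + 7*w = 8*w^3 + 75*w^2 - 650*w + 375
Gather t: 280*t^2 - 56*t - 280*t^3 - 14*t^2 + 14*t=-280*t^3 + 266*t^2 - 42*t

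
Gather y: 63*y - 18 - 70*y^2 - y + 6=-70*y^2 + 62*y - 12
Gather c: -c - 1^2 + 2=1 - c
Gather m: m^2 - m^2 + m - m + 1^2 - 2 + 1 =0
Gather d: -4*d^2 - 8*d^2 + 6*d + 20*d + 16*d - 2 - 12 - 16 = -12*d^2 + 42*d - 30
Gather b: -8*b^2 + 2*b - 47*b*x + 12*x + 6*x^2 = -8*b^2 + b*(2 - 47*x) + 6*x^2 + 12*x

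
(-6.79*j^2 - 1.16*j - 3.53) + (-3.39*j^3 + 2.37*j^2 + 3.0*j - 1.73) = -3.39*j^3 - 4.42*j^2 + 1.84*j - 5.26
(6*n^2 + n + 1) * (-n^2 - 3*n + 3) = -6*n^4 - 19*n^3 + 14*n^2 + 3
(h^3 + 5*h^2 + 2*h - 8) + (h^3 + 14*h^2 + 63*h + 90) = 2*h^3 + 19*h^2 + 65*h + 82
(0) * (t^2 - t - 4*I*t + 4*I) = 0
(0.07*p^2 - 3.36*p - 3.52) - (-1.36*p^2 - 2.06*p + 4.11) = 1.43*p^2 - 1.3*p - 7.63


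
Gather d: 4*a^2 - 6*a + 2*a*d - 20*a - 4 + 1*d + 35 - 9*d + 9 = 4*a^2 - 26*a + d*(2*a - 8) + 40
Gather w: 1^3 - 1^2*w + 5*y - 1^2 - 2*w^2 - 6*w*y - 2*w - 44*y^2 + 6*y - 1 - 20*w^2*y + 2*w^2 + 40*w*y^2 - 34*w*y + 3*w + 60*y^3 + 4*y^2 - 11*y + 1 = -20*w^2*y + w*(40*y^2 - 40*y) + 60*y^3 - 40*y^2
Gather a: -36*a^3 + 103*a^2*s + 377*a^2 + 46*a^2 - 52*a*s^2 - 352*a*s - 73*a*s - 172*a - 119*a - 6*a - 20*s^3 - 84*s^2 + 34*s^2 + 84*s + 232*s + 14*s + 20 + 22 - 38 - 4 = -36*a^3 + a^2*(103*s + 423) + a*(-52*s^2 - 425*s - 297) - 20*s^3 - 50*s^2 + 330*s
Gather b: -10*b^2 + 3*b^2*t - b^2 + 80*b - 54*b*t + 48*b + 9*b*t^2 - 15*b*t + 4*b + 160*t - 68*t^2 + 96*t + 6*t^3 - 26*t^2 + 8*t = b^2*(3*t - 11) + b*(9*t^2 - 69*t + 132) + 6*t^3 - 94*t^2 + 264*t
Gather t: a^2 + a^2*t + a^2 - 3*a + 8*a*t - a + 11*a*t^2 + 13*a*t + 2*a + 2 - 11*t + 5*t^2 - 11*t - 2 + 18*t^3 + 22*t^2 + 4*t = 2*a^2 - 2*a + 18*t^3 + t^2*(11*a + 27) + t*(a^2 + 21*a - 18)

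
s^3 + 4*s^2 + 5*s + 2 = (s + 1)^2*(s + 2)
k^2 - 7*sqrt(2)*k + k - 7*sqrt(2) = (k + 1)*(k - 7*sqrt(2))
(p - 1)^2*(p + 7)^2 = p^4 + 12*p^3 + 22*p^2 - 84*p + 49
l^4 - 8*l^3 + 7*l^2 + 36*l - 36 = (l - 6)*(l - 3)*(l - 1)*(l + 2)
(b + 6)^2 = b^2 + 12*b + 36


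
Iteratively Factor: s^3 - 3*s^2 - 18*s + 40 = (s - 2)*(s^2 - s - 20) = (s - 5)*(s - 2)*(s + 4)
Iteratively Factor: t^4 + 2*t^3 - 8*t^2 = (t)*(t^3 + 2*t^2 - 8*t) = t*(t - 2)*(t^2 + 4*t) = t*(t - 2)*(t + 4)*(t)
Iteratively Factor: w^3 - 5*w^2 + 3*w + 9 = (w - 3)*(w^2 - 2*w - 3) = (w - 3)*(w + 1)*(w - 3)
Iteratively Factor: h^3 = (h)*(h^2) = h^2*(h)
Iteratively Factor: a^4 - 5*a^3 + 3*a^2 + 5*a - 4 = (a - 1)*(a^3 - 4*a^2 - a + 4) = (a - 1)^2*(a^2 - 3*a - 4) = (a - 4)*(a - 1)^2*(a + 1)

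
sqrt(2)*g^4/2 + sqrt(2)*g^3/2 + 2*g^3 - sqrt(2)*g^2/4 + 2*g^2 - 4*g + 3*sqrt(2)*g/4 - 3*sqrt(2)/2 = (g - 1)*(g + 2)*(g + 3*sqrt(2)/2)*(sqrt(2)*g/2 + 1/2)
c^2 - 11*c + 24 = (c - 8)*(c - 3)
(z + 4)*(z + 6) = z^2 + 10*z + 24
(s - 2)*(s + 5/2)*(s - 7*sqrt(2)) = s^3 - 7*sqrt(2)*s^2 + s^2/2 - 5*s - 7*sqrt(2)*s/2 + 35*sqrt(2)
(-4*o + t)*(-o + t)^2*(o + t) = -4*o^4 + 5*o^3*t + 3*o^2*t^2 - 5*o*t^3 + t^4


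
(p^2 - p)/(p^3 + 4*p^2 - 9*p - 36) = p*(p - 1)/(p^3 + 4*p^2 - 9*p - 36)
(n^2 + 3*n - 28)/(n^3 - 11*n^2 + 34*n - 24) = (n + 7)/(n^2 - 7*n + 6)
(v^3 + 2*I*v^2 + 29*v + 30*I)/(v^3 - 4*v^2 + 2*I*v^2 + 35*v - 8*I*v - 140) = (v^2 + 7*I*v - 6)/(v^2 + v*(-4 + 7*I) - 28*I)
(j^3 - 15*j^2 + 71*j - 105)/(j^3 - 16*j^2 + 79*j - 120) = (j - 7)/(j - 8)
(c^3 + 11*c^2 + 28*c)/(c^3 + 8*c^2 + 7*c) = (c + 4)/(c + 1)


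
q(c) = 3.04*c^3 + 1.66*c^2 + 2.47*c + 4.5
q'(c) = 9.12*c^2 + 3.32*c + 2.47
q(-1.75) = -11.03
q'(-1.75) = 24.59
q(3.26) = 135.52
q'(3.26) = 110.22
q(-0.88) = 1.54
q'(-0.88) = 6.61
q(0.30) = 5.47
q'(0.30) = 4.29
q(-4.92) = -329.52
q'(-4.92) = 206.90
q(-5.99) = -604.10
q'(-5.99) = 309.81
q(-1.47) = -5.20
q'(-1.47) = 17.30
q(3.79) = 203.20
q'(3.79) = 146.05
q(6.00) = 735.72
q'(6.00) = 350.71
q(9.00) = 2377.35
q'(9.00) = 771.07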